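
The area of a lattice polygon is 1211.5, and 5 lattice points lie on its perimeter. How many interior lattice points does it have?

1210

Pick's theorem A = I + B/2 − 1 rearranges to I = A − B/2 + 1 = 1211.5 − 5/2 + 1 = 1210.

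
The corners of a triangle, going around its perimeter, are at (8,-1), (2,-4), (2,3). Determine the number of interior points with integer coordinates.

16

The shoelace formula gives twice the area as |(8·(-4) − 2·(-1)) + (2·3 − 2·(-4)) + (2·(-1) − 8·3)| = 42, so the area is 21.
Summing gcd(|Δx|,|Δy|) over the edges gives the boundary count: gcd(6,3) + gcd(0,7) + gcd(6,4) = 3+7+2 = 12.
Pick's theorem gives I = A − B/2 + 1 = 21 − 12/2 + 1 = 16.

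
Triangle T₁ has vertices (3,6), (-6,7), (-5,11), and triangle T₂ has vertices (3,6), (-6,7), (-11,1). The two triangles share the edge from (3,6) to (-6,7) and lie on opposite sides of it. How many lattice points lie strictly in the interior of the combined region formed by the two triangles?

47

The union is the simple quadrilateral with vertices (3,6), (-5,11), (-6,7), (-11,1) in order.
Using the shoelace formula, 2A = |[3·11 − (-5)·6] + [(-5)·7 − (-6)·11] + [(-6)·1 − (-11)·7] + [(-11)·6 − 3·1]| = 96, so the area is 48.
The number of boundary lattice points is Σ gcd(|Δx|,|Δy|) = gcd(8,5) + gcd(1,4) + gcd(5,6) + gcd(14,5) = 1+1+1+1 = 4.
By Pick's theorem I = A − B/2 + 1 = 48 − 4/2 + 1 = 47.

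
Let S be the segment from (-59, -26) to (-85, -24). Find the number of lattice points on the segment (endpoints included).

3

The number of lattice points on a segment between lattice points is gcd(|Δx|,|Δy|) + 1 = gcd(26,2) + 1 = 2 + 1 = 3.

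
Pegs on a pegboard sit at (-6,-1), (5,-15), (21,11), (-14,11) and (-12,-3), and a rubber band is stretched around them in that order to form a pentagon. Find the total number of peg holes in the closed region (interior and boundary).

531

The shoelace formula gives twice the area as |((-6)·(-15) − 5·(-1)) + (5·11 − 21·(-15)) + (21·11 − (-14)·11) + ((-14)·(-3) − (-12)·11) + ((-12)·(-1) − (-6)·(-3))| = 1018, so the area is 509.
Summing gcd(|Δx|,|Δy|) over the edges gives the boundary count: gcd(11,14) + gcd(16,26) + gcd(35,0) + gcd(2,14) + gcd(6,2) = 1+2+35+2+2 = 42.
Pick's theorem gives I = A − B/2 + 1 = 509 − 42/2 + 1 = 489, so the closed region contains I + B = 489 + 42 = 531 lattice points.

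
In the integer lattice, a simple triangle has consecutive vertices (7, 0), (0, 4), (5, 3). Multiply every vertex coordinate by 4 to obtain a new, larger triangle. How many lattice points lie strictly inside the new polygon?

99

Using the shoelace formula, 2A = |(7·4 − 0·0) + (0·3 − 5·4) + (5·0 − 7·3)| = 13, so the area is 6.5.
Along each edge there are gcd(|Δx|,|Δy|)+1 lattice points, so counting each shared vertex once the boundary has gcd(7,4) + gcd(5,1) + gcd(2,3) = 1+1+1 = 3.
Scaling by 4 multiplies the area by 4² = 16 (so the new area is 104) and multiplies the boundary lattice-point count by 4, giving 12.
By Pick's theorem, the interior count of the dilated polygon is 104 − 12/2 + 1 = 99.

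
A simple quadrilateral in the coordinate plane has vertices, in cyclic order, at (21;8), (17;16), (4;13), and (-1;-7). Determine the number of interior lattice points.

236

The shoelace formula gives twice the area as |(21·16 − 17·8) + (17·13 − 4·16) + (4·(-7) − (-1)·13) + ((-1)·8 − 21·(-7))| = 481, so the area is 481/2.
Summing gcd(|Δx|,|Δy|) over the edges gives the boundary count: gcd(4,8) + gcd(13,3) + gcd(5,20) + gcd(22,15) = 4+1+5+1 = 11.
Pick's theorem gives I = A − B/2 + 1 = 481/2 − 11/2 + 1 = 236.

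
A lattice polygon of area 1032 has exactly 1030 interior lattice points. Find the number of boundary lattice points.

Pick's theorem gives A = I + B/2 − 1, so B = 2(A − I + 1) = 2(1032 − 1030 + 1) = 6.

6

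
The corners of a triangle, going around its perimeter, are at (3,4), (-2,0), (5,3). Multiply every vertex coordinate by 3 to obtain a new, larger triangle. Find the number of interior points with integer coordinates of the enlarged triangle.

55

The shoelace formula gives twice the area as |(3·0 − (-2)·4) + ((-2)·3 − 5·0) + (5·4 − 3·3)| = 13, so the area is 13/2.
Along each edge there are gcd(|Δx|,|Δy|)+1 lattice points, so counting each shared vertex once the boundary has gcd(5,4) + gcd(7,3) + gcd(2,1) = 1+1+1 = 3.
Scaling by 3 multiplies the area by 3² = 9 (so the new area is 58.5) and multiplies the boundary lattice-point count by 3, giving 9.
By Pick's theorem, the interior count of the dilated polygon is 58.5 − 9/2 + 1 = 55.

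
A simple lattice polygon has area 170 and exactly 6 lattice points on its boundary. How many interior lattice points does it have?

From Pick's theorem, I = A − B/2 + 1 = 170 − 6/2 + 1 = 168.

168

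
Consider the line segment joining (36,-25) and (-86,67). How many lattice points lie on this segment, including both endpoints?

The number of lattice points on a segment between lattice points is gcd(|Δx|,|Δy|) + 1 = gcd(122,92) + 1 = 2 + 1 = 3.

3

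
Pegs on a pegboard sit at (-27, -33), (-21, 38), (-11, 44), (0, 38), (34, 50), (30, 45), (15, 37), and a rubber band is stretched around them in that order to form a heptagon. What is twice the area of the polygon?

2966

The shoelace formula gives twice the area as |[(-27)·38 − (-21)·(-33)] + [(-21)·44 − (-11)·38] + [(-11)·38 − 0·44] + [0·50 − 34·38] + [34·45 − 30·50] + [30·37 − 15·45] + [15·(-33) − (-27)·37]| = 2966, so the area is 1483.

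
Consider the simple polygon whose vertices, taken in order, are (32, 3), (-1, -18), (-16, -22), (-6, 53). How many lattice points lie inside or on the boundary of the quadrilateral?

The shoelace formula gives twice the area as |[32·(-18) − (-1)·3] + [(-1)·(-22) − (-16)·(-18)] + [(-16)·53 − (-6)·(-22)] + [(-6)·3 − 32·53]| = 3533, so the area is 3533/2.
Along each edge there are gcd(|Δx|,|Δy|)+1 lattice points, so counting each shared vertex once the boundary has gcd(33,21) + gcd(15,4) + gcd(10,75) + gcd(38,50) = 3+1+5+2 = 11.
Pick's theorem gives I = A − B/2 + 1 = 3533/2 − 11/2 + 1 = 1762, so the closed region contains I + B = 1762 + 11 = 1773 lattice points.

1773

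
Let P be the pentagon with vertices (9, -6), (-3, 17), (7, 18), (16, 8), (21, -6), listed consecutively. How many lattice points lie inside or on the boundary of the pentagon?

312

By the shoelace formula, twice the signed area is |(9·17 − (-3)·(-6)) + ((-3)·18 − 7·17) + (7·8 − 16·18) + (16·(-6) − 21·8) + (21·(-6) − 9·(-6))| = 606, so the area is 303.
The number of boundary lattice points is Σ gcd(|Δx|,|Δy|) = gcd(12,23) + gcd(10,1) + gcd(9,10) + gcd(5,14) + gcd(12,0) = 1+1+1+1+12 = 16.
Pick's theorem gives I = A − B/2 + 1 = 303 − 16/2 + 1 = 296, so the closed region contains I + B = 296 + 16 = 312 lattice points.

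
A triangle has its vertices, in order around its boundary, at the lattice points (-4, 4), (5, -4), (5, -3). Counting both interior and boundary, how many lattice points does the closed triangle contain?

Using the shoelace formula, 2A = |[(-4)·(-4) − 5·4] + [5·(-3) − 5·(-4)] + [5·4 − (-4)·(-3)]| = 9, so the area is 9/2.
The number of boundary lattice points is Σ gcd(|Δx|,|Δy|) = gcd(9,8) + gcd(0,1) + gcd(9,7) = 1+1+1 = 3.
Pick's theorem gives I = A − B/2 + 1 = 9/2 − 3/2 + 1 = 4, so the closed region contains I + B = 4 + 3 = 7 lattice points.

7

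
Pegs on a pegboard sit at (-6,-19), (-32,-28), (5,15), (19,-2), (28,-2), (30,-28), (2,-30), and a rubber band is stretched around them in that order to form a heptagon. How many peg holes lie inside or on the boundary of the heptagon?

By the shoelace formula, twice the signed area is |((-6)·(-28) − (-32)·(-19)) + ((-32)·15 − 5·(-28)) + (5·(-2) − 19·15) + (19·(-2) − 28·(-2)) + (28·(-28) − 30·(-2)) + (30·(-30) − 2·(-28)) + (2·(-19) − (-6)·(-30))| = 2843, so the area is 1421.5.
Along each edge there are gcd(|Δx|,|Δy|)+1 lattice points, so counting each shared vertex once the boundary has gcd(26,9) + gcd(37,43) + gcd(14,17) + gcd(9,0) + gcd(2,26) + gcd(28,2) + gcd(8,11) = 1+1+1+9+2+2+1 = 17.
Pick's theorem gives I = A − B/2 + 1 = 1421.5 − 17/2 + 1 = 1414, so the closed region contains I + B = 1414 + 17 = 1431 lattice points.

1431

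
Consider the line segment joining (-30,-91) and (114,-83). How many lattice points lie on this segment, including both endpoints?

9

The number of lattice points on a segment between lattice points is gcd(|Δx|,|Δy|) + 1 = gcd(144,8) + 1 = 8 + 1 = 9.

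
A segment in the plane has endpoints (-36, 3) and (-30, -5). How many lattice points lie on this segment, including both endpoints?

3

The number of lattice points on a segment between lattice points is gcd(|Δx|,|Δy|) + 1 = gcd(6,8) + 1 = 2 + 1 = 3.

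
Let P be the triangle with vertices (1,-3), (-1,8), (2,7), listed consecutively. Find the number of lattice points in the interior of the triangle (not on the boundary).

15

Using the shoelace formula, 2A = |(1·8 − (-1)·(-3)) + ((-1)·7 − 2·8) + (2·(-3) − 1·7)| = 31, so the area is 31/2.
Along each edge there are gcd(|Δx|,|Δy|)+1 lattice points, so counting each shared vertex once the boundary has gcd(2,11) + gcd(3,1) + gcd(1,10) = 1+1+1 = 3.
By Pick's theorem A = I + B/2 − 1, so I = 31/2 − 3/2 + 1 = 15.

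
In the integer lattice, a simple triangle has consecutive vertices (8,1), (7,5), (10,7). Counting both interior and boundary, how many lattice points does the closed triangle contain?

10

Using the shoelace formula, 2A = |(8·5 − 7·1) + (7·7 − 10·5) + (10·1 − 8·7)| = 14, so the area is 7.
The number of boundary lattice points is Σ gcd(|Δx|,|Δy|) = gcd(1,4) + gcd(3,2) + gcd(2,6) = 1+1+2 = 4.
Pick's theorem gives I = A − B/2 + 1 = 7 − 4/2 + 1 = 6, so the closed region contains I + B = 6 + 4 = 10 lattice points.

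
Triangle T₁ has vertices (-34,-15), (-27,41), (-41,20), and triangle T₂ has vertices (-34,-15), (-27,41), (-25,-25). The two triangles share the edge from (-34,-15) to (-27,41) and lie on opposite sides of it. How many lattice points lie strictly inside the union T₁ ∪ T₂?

The union is the simple quadrilateral with vertices (-34,-15), (-41,20), (-27,41), (-25,-25) in order.
The shoelace formula gives twice the area as |[(-34)·20 − (-41)·(-15)] + [(-41)·41 − (-27)·20] + [(-27)·(-25) − (-25)·41] + [(-25)·(-15) − (-34)·(-25)]| = 1211, so the area is 605.5.
The number of boundary lattice points is Σ gcd(|Δx|,|Δy|) = gcd(7,35) + gcd(14,21) + gcd(2,66) + gcd(9,10) = 7+7+2+1 = 17.
By Pick's theorem I = A − B/2 + 1 = 605.5 − 17/2 + 1 = 598.

598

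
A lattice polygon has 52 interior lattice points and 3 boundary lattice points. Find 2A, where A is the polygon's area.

Pick's theorem states A = I + B/2 − 1, so A = 52 + 3/2 − 1 = 105/2.
Hence 2A = 105.

105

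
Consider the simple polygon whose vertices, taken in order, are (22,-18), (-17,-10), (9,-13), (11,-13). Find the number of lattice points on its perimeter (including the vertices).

Along each edge there are gcd(|Δx|,|Δy|)+1 lattice points, so counting each shared vertex once the boundary has gcd(39,8) + gcd(26,3) + gcd(2,0) + gcd(11,5) = 1+1+2+1 = 5.

5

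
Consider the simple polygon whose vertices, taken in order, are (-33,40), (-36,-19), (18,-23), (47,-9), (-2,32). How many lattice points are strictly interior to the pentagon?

3307

The shoelace formula gives twice the area as |((-33)·(-19) − (-36)·40) + ((-36)·(-23) − 18·(-19)) + (18·(-9) − 47·(-23)) + (47·32 − (-2)·(-9)) + ((-2)·40 − (-33)·32)| = 6618, so the area is 3309.
The number of boundary lattice points is Σ gcd(|Δx|,|Δy|) = gcd(3,59) + gcd(54,4) + gcd(29,14) + gcd(49,41) + gcd(31,8) = 1+2+1+1+1 = 6.
By Pick's theorem A = I + B/2 − 1, so I = 3309 − 6/2 + 1 = 3307.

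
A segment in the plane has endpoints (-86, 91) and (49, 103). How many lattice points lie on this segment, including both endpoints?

4

The number of lattice points on a segment between lattice points is gcd(|Δx|,|Δy|) + 1 = gcd(135,12) + 1 = 3 + 1 = 4.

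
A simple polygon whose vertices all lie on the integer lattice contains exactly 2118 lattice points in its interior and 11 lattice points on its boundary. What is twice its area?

By Pick's theorem, A = I + B/2 − 1 = 2118 + 11/2 − 1 = 4245/2.
Hence 2A = 4245.

4245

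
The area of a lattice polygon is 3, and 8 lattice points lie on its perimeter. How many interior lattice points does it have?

0

From Pick's theorem, I = A − B/2 + 1 = 3 − 8/2 + 1 = 0.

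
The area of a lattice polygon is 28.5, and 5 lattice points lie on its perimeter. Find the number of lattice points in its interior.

From Pick's theorem, I = A − B/2 + 1 = 28.5 − 5/2 + 1 = 27.

27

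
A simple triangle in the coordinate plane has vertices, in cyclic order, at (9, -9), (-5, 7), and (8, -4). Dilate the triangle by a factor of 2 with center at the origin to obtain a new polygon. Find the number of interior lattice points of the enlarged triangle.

Using the shoelace formula, 2A = |(9·7 − (-5)·(-9)) + ((-5)·(-4) − 8·7) + (8·(-9) − 9·(-4))| = 54, so the area is 27.
Summing gcd(|Δx|,|Δy|) over the edges gives the boundary count: gcd(14,16) + gcd(13,11) + gcd(1,5) = 2+1+1 = 4.
Scaling by 2 multiplies the area by 2² = 4 (so the new area is 108) and multiplies the boundary lattice-point count by 2, giving 8.
By Pick's theorem, the interior count of the dilated polygon is 108 − 8/2 + 1 = 105.

105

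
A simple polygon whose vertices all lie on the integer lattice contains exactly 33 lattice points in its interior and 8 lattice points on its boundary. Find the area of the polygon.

36

By Pick's theorem, A = I + B/2 − 1 = 33 + 8/2 − 1 = 36.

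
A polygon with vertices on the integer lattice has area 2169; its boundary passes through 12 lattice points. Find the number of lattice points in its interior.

From Pick's theorem, I = A − B/2 + 1 = 2169 − 12/2 + 1 = 2164.

2164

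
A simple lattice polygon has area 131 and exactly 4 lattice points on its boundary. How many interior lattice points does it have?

Pick's theorem A = I + B/2 − 1 rearranges to I = A − B/2 + 1 = 131 − 4/2 + 1 = 130.

130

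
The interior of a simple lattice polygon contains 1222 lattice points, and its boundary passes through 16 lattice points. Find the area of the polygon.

1229

Pick's theorem states A = I + B/2 − 1, so A = 1222 + 16/2 − 1 = 1229.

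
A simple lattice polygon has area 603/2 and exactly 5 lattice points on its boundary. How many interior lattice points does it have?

300

From Pick's theorem, I = A − B/2 + 1 = 603/2 − 5/2 + 1 = 300.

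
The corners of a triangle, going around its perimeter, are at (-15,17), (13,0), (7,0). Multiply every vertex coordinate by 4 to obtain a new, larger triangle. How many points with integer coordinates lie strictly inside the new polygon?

The shoelace formula gives twice the area as |((-15)·0 − 13·17) + (13·0 − 7·0) + (7·17 − (-15)·0)| = 102, so the area is 51.
The number of boundary lattice points is Σ gcd(|Δx|,|Δy|) = gcd(28,17) + gcd(6,0) + gcd(22,17) = 1+6+1 = 8.
Scaling by 4 multiplies the area by 4² = 16 (so the new area is 816) and multiplies the boundary lattice-point count by 4, giving 32.
By Pick's theorem, the interior count of the dilated polygon is 816 − 32/2 + 1 = 801.

801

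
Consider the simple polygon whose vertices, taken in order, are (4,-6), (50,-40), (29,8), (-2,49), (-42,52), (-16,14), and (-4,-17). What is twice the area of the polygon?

5755

Using the shoelace formula, 2A = |(4·(-40) − 50·(-6)) + (50·8 − 29·(-40)) + (29·49 − (-2)·8) + ((-2)·52 − (-42)·49) + ((-42)·14 − (-16)·52) + ((-16)·(-17) − (-4)·14) + ((-4)·(-6) − 4·(-17))| = 5755, so the area is 5755/2.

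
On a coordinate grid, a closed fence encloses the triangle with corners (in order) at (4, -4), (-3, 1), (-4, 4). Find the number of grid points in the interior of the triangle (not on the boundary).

4

By the shoelace formula, twice the signed area is |(4·1 − (-3)·(-4)) + ((-3)·4 − (-4)·1) + ((-4)·(-4) − 4·4)| = 16, so the area is 8.
Summing gcd(|Δx|,|Δy|) over the edges gives the boundary count: gcd(7,5) + gcd(1,3) + gcd(8,8) = 1+1+8 = 10.
By Pick's theorem A = I + B/2 − 1, so I = 8 − 10/2 + 1 = 4.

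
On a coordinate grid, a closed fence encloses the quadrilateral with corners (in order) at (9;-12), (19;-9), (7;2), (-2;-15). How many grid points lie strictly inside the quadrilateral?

By the shoelace formula, twice the signed area is |[9·(-9) − 19·(-12)] + [19·2 − 7·(-9)] + [7·(-15) − (-2)·2] + [(-2)·(-12) − 9·(-15)]| = 306, so the area is 153.
Summing gcd(|Δx|,|Δy|) over the edges gives the boundary count: gcd(10,3) + gcd(12,11) + gcd(9,17) + gcd(11,3) = 1+1+1+1 = 4.
By Pick's theorem A = I + B/2 − 1, so I = 153 − 4/2 + 1 = 152.

152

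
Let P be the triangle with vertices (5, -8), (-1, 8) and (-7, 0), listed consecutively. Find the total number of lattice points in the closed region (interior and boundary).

77

Using the shoelace formula, 2A = |(5·8 − (-1)·(-8)) + ((-1)·0 − (-7)·8) + ((-7)·(-8) − 5·0)| = 144, so the area is 72.
Summing gcd(|Δx|,|Δy|) over the edges gives the boundary count: gcd(6,16) + gcd(6,8) + gcd(12,8) = 2+2+4 = 8.
Pick's theorem gives I = A − B/2 + 1 = 72 − 8/2 + 1 = 69, so the closed region contains I + B = 69 + 8 = 77 lattice points.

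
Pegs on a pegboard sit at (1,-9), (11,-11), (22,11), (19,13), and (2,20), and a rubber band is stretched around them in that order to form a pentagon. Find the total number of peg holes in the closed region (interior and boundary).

The shoelace formula gives twice the area as |(1·(-11) − 11·(-9)) + (11·11 − 22·(-11)) + (22·13 − 19·11) + (19·20 − 2·13) + (2·(-9) − 1·20)| = 844, so the area is 422.
The number of boundary lattice points is Σ gcd(|Δx|,|Δy|) = gcd(10,2) + gcd(11,22) + gcd(3,2) + gcd(17,7) + gcd(1,29) = 2+11+1+1+1 = 16.
Pick's theorem gives I = A − B/2 + 1 = 422 − 16/2 + 1 = 415, so the closed region contains I + B = 415 + 16 = 431 lattice points.

431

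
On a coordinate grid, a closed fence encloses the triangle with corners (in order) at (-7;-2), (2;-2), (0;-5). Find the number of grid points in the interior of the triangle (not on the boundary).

9

Using the shoelace formula, 2A = |[(-7)·(-2) − 2·(-2)] + [2·(-5) − 0·(-2)] + [0·(-2) − (-7)·(-5)]| = 27, so the area is 27/2.
The number of boundary lattice points is Σ gcd(|Δx|,|Δy|) = gcd(9,0) + gcd(2,3) + gcd(7,3) = 9+1+1 = 11.
By Pick's theorem A = I + B/2 − 1, so I = 27/2 − 11/2 + 1 = 9.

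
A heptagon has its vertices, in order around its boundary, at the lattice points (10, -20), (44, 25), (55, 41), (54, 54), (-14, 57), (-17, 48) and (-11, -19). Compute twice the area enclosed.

Using the shoelace formula, 2A = |(10·25 − 44·(-20)) + (44·41 − 55·25) + (55·54 − 54·41) + (54·57 − (-14)·54) + ((-14)·48 − (-17)·57) + ((-17)·(-19) − (-11)·48) + ((-11)·(-20) − 10·(-19))| = 7707, so the area is 7707/2.

7707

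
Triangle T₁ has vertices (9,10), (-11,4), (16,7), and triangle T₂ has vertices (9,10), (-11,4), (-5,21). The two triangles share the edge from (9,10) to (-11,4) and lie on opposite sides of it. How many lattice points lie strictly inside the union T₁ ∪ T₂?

201

The union is the simple quadrilateral with vertices (9,10), (16,7), (-11,4), (-5,21) in order.
Using the shoelace formula, 2A = |[9·7 − 16·10] + [16·4 − (-11)·7] + [(-11)·21 − (-5)·4] + [(-5)·10 − 9·21]| = 406, so the area is 203.
The number of boundary lattice points is Σ gcd(|Δx|,|Δy|) = gcd(7,3) + gcd(27,3) + gcd(6,17) + gcd(14,11) = 1+3+1+1 = 6.
By Pick's theorem I = A − B/2 + 1 = 203 − 6/2 + 1 = 201.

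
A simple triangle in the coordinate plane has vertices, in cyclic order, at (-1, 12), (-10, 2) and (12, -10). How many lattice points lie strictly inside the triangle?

By the shoelace formula, twice the signed area is |[(-1)·2 − (-10)·12] + [(-10)·(-10) − 12·2] + [12·12 − (-1)·(-10)]| = 328, so the area is 164.
Along each edge there are gcd(|Δx|,|Δy|)+1 lattice points, so counting each shared vertex once the boundary has gcd(9,10) + gcd(22,12) + gcd(13,22) = 1+2+1 = 4.
Pick's theorem gives I = A − B/2 + 1 = 164 − 4/2 + 1 = 163.

163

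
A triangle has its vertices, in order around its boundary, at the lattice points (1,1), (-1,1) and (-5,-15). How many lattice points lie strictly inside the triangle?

13

The shoelace formula gives twice the area as |(1·1 − (-1)·1) + ((-1)·(-15) − (-5)·1) + ((-5)·1 − 1·(-15))| = 32, so the area is 16.
Summing gcd(|Δx|,|Δy|) over the edges gives the boundary count: gcd(2,0) + gcd(4,16) + gcd(6,16) = 2+4+2 = 8.
Pick's theorem gives I = A − B/2 + 1 = 16 − 8/2 + 1 = 13.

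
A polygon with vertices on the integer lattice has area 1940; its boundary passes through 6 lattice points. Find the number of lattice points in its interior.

1938

Pick's theorem A = I + B/2 − 1 rearranges to I = A − B/2 + 1 = 1940 − 6/2 + 1 = 1938.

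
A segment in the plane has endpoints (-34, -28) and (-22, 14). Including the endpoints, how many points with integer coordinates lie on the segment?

The number of lattice points on a segment between lattice points is gcd(|Δx|,|Δy|) + 1 = gcd(12,42) + 1 = 6 + 1 = 7.

7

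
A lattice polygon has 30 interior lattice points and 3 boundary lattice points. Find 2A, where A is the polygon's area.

61

By Pick's theorem, A = I + B/2 − 1 = 30 + 3/2 − 1 = 61/2.
Hence 2A = 61.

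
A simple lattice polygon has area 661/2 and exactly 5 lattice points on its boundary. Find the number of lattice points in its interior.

Pick's theorem A = I + B/2 − 1 rearranges to I = A − B/2 + 1 = 661/2 − 5/2 + 1 = 329.

329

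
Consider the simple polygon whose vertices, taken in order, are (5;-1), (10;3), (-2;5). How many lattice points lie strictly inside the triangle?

28

The shoelace formula gives twice the area as |(5·3 − 10·(-1)) + (10·5 − (-2)·3) + ((-2)·(-1) − 5·5)| = 58, so the area is 29.
Summing gcd(|Δx|,|Δy|) over the edges gives the boundary count: gcd(5,4) + gcd(12,2) + gcd(7,6) = 1+2+1 = 4.
By Pick's theorem A = I + B/2 − 1, so I = 29 − 4/2 + 1 = 28.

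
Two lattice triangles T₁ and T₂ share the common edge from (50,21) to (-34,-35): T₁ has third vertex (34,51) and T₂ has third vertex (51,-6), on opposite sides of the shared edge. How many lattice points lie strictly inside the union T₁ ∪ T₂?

2868

The union is the simple quadrilateral with vertices (50,21), (34,51), (-34,-35), (51,-6) in order.
By the shoelace formula, twice the signed area is |[50·51 − 34·21] + [34·(-35) − (-34)·51] + [(-34)·(-6) − 51·(-35)] + [51·21 − 50·(-6)]| = 5740, so the area is 2870.
Summing gcd(|Δx|,|Δy|) over the edges gives the boundary count: gcd(16,30) + gcd(68,86) + gcd(85,29) + gcd(1,27) = 2+2+1+1 = 6.
By Pick's theorem I = A − B/2 + 1 = 2870 − 6/2 + 1 = 2868.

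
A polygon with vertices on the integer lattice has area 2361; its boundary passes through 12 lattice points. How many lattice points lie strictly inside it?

2356

Pick's theorem A = I + B/2 − 1 rearranges to I = A − B/2 + 1 = 2361 − 12/2 + 1 = 2356.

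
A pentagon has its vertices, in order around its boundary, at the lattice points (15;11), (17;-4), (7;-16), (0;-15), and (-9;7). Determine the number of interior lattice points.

Using the shoelace formula, 2A = |(15·(-4) − 17·11) + (17·(-16) − 7·(-4)) + (7·(-15) − 0·(-16)) + (0·7 − (-9)·(-15)) + ((-9)·11 − 15·7)| = 935, so the area is 467.5.
Summing gcd(|Δx|,|Δy|) over the edges gives the boundary count: gcd(2,15) + gcd(10,12) + gcd(7,1) + gcd(9,22) + gcd(24,4) = 1+2+1+1+4 = 9.
By Pick's theorem A = I + B/2 − 1, so I = 467.5 − 9/2 + 1 = 464.

464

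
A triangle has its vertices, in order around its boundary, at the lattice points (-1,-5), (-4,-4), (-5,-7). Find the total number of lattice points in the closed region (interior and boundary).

8

By the shoelace formula, twice the signed area is |[(-1)·(-4) − (-4)·(-5)] + [(-4)·(-7) − (-5)·(-4)] + [(-5)·(-5) − (-1)·(-7)]| = 10, so the area is 5.
Summing gcd(|Δx|,|Δy|) over the edges gives the boundary count: gcd(3,1) + gcd(1,3) + gcd(4,2) = 1+1+2 = 4.
Pick's theorem gives I = A − B/2 + 1 = 5 − 4/2 + 1 = 4, so the closed region contains I + B = 4 + 4 = 8 lattice points.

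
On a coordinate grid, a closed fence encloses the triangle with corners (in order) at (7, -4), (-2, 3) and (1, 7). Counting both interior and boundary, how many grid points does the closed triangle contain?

31

Using the shoelace formula, 2A = |[7·3 − (-2)·(-4)] + [(-2)·7 − 1·3] + [1·(-4) − 7·7]| = 57, so the area is 57/2.
The number of boundary lattice points is Σ gcd(|Δx|,|Δy|) = gcd(9,7) + gcd(3,4) + gcd(6,11) = 1+1+1 = 3.
Pick's theorem gives I = A − B/2 + 1 = 57/2 − 3/2 + 1 = 28, so the closed region contains I + B = 28 + 3 = 31 lattice points.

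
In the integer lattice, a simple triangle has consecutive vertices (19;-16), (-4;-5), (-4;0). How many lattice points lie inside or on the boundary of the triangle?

By the shoelace formula, twice the signed area is |[19·(-5) − (-4)·(-16)] + [(-4)·0 − (-4)·(-5)] + [(-4)·(-16) − 19·0]| = 115, so the area is 57.5.
Summing gcd(|Δx|,|Δy|) over the edges gives the boundary count: gcd(23,11) + gcd(0,5) + gcd(23,16) = 1+5+1 = 7.
Pick's theorem gives I = A − B/2 + 1 = 57.5 − 7/2 + 1 = 55, so the closed region contains I + B = 55 + 7 = 62 lattice points.

62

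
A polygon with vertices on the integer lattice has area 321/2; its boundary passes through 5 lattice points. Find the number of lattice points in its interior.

From Pick's theorem, I = A − B/2 + 1 = 321/2 − 5/2 + 1 = 159.

159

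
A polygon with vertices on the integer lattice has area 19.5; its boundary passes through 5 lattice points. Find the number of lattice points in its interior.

18

Pick's theorem A = I + B/2 − 1 rearranges to I = A − B/2 + 1 = 19.5 − 5/2 + 1 = 18.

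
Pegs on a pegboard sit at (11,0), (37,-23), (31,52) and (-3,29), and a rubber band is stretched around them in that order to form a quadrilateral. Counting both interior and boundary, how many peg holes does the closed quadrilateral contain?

Using the shoelace formula, 2A = |[11·(-23) − 37·0] + [37·52 − 31·(-23)] + [31·29 − (-3)·52] + [(-3)·0 − 11·29]| = 3120, so the area is 1560.
Summing gcd(|Δx|,|Δy|) over the edges gives the boundary count: gcd(26,23) + gcd(6,75) + gcd(34,23) + gcd(14,29) = 1+3+1+1 = 6.
Pick's theorem gives I = A − B/2 + 1 = 1560 − 6/2 + 1 = 1558, so the closed region contains I + B = 1558 + 6 = 1564 lattice points.

1564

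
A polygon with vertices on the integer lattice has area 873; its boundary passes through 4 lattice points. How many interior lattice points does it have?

Pick's theorem A = I + B/2 − 1 rearranges to I = A − B/2 + 1 = 873 − 4/2 + 1 = 872.

872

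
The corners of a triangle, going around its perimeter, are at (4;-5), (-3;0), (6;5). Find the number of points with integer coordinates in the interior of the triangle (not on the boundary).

39

By the shoelace formula, twice the signed area is |(4·0 − (-3)·(-5)) + ((-3)·5 − 6·0) + (6·(-5) − 4·5)| = 80, so the area is 40.
The number of boundary lattice points is Σ gcd(|Δx|,|Δy|) = gcd(7,5) + gcd(9,5) + gcd(2,10) = 1+1+2 = 4.
Pick's theorem gives I = A − B/2 + 1 = 40 − 4/2 + 1 = 39.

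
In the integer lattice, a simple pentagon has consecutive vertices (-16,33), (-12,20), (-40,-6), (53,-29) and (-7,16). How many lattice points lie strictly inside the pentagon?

Using the shoelace formula, 2A = |((-16)·20 − (-12)·33) + ((-12)·(-6) − (-40)·20) + ((-40)·(-29) − 53·(-6)) + (53·16 − (-7)·(-29)) + ((-7)·33 − (-16)·16)| = 3096, so the area is 1548.
Along each edge there are gcd(|Δx|,|Δy|)+1 lattice points, so counting each shared vertex once the boundary has gcd(4,13) + gcd(28,26) + gcd(93,23) + gcd(60,45) + gcd(9,17) = 1+2+1+15+1 = 20.
By Pick's theorem A = I + B/2 − 1, so I = 1548 − 20/2 + 1 = 1539.

1539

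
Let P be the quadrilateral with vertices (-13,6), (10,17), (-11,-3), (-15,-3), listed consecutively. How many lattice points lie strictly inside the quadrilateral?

The shoelace formula gives twice the area as |[(-13)·17 − 10·6] + [10·(-3) − (-11)·17] + [(-11)·(-3) − (-15)·(-3)] + [(-15)·6 − (-13)·(-3)]| = 265, so the area is 132.5.
Summing gcd(|Δx|,|Δy|) over the edges gives the boundary count: gcd(23,11) + gcd(21,20) + gcd(4,0) + gcd(2,9) = 1+1+4+1 = 7.
By Pick's theorem A = I + B/2 − 1, so I = 132.5 − 7/2 + 1 = 130.

130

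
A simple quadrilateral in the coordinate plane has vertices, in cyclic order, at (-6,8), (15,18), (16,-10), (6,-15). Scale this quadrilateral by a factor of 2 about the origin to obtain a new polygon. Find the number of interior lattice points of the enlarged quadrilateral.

1769

The shoelace formula gives twice the area as |[(-6)·18 − 15·8] + [15·(-10) − 16·18] + [16·(-15) − 6·(-10)] + [6·8 − (-6)·(-15)]| = 888, so the area is 444.
Summing gcd(|Δx|,|Δy|) over the edges gives the boundary count: gcd(21,10) + gcd(1,28) + gcd(10,5) + gcd(12,23) = 1+1+5+1 = 8.
Scaling by 2 multiplies the area by 2² = 4 (so the new area is 1776) and multiplies the boundary lattice-point count by 2, giving 16.
By Pick's theorem, the interior count of the dilated polygon is 1776 − 16/2 + 1 = 1769.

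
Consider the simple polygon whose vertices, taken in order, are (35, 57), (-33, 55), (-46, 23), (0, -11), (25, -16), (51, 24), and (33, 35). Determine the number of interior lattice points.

4705

The shoelace formula gives twice the area as |(35·55 − (-33)·57) + ((-33)·23 − (-46)·55) + ((-46)·(-11) − 0·23) + (0·(-16) − 25·(-11)) + (25·24 − 51·(-16)) + (51·35 − 33·24) + (33·57 − 35·35)| = 9423, so the area is 9423/2.
Along each edge there are gcd(|Δx|,|Δy|)+1 lattice points, so counting each shared vertex once the boundary has gcd(68,2) + gcd(13,32) + gcd(46,34) + gcd(25,5) + gcd(26,40) + gcd(18,11) + gcd(2,22) = 2+1+2+5+2+1+2 = 15.
Pick's theorem gives I = A − B/2 + 1 = 9423/2 − 15/2 + 1 = 4705.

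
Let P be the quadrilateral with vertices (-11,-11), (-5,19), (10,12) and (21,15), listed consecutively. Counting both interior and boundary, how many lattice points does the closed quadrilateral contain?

The shoelace formula gives twice the area as |[(-11)·19 − (-5)·(-11)] + [(-5)·12 − 10·19] + [10·15 − 21·12] + [21·(-11) − (-11)·15]| = 682, so the area is 341.
The number of boundary lattice points is Σ gcd(|Δx|,|Δy|) = gcd(6,30) + gcd(15,7) + gcd(11,3) + gcd(32,26) = 6+1+1+2 = 10.
Pick's theorem gives I = A − B/2 + 1 = 341 − 10/2 + 1 = 337, so the closed region contains I + B = 337 + 10 = 347 lattice points.

347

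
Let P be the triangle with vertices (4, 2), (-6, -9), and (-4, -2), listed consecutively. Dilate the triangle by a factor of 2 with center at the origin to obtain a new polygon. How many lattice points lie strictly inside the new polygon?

91

Using the shoelace formula, 2A = |[4·(-9) − (-6)·2] + [(-6)·(-2) − (-4)·(-9)] + [(-4)·2 − 4·(-2)]| = 48, so the area is 24.
Along each edge there are gcd(|Δx|,|Δy|)+1 lattice points, so counting each shared vertex once the boundary has gcd(10,11) + gcd(2,7) + gcd(8,4) = 1+1+4 = 6.
Scaling by 2 multiplies the area by 2² = 4 (so the new area is 96) and multiplies the boundary lattice-point count by 2, giving 12.
By Pick's theorem, the interior count of the dilated polygon is 96 − 12/2 + 1 = 91.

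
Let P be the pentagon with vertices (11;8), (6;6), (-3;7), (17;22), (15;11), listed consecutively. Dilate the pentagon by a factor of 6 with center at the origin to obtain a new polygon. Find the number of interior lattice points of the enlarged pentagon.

4492

By the shoelace formula, twice the signed area is |(11·6 − 6·8) + (6·7 − (-3)·6) + ((-3)·22 − 17·7) + (17·11 − 15·22) + (15·8 − 11·11)| = 251, so the area is 251/2.
Along each edge there are gcd(|Δx|,|Δy|)+1 lattice points, so counting each shared vertex once the boundary has gcd(5,2) + gcd(9,1) + gcd(20,15) + gcd(2,11) + gcd(4,3) = 1+1+5+1+1 = 9.
Scaling by 6 multiplies the area by 6² = 36 (so the new area is 4518) and multiplies the boundary lattice-point count by 6, giving 54.
By Pick's theorem, the interior count of the dilated polygon is 4518 − 54/2 + 1 = 4492.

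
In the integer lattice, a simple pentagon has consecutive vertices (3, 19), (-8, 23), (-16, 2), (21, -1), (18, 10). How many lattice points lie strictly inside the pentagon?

541

The shoelace formula gives twice the area as |[3·23 − (-8)·19] + [(-8)·2 − (-16)·23] + [(-16)·(-1) − 21·2] + [21·10 − 18·(-1)] + [18·19 − 3·10]| = 1087, so the area is 1087/2.
Along each edge there are gcd(|Δx|,|Δy|)+1 lattice points, so counting each shared vertex once the boundary has gcd(11,4) + gcd(8,21) + gcd(37,3) + gcd(3,11) + gcd(15,9) = 1+1+1+1+3 = 7.
Pick's theorem gives I = A − B/2 + 1 = 1087/2 − 7/2 + 1 = 541.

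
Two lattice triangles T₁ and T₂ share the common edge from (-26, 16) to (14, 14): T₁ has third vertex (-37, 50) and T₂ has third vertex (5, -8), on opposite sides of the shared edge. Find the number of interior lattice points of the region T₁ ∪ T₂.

1116

The union is the simple quadrilateral with vertices (-26, 16), (-37, 50), (14, 14), (5, -8) in order.
Using the shoelace formula, 2A = |[(-26)·50 − (-37)·16] + [(-37)·14 − 14·50] + [14·(-8) − 5·14] + [5·16 − (-26)·(-8)]| = 2236, so the area is 1118.
Along each edge there are gcd(|Δx|,|Δy|)+1 lattice points, so counting each shared vertex once the boundary has gcd(11,34) + gcd(51,36) + gcd(9,22) + gcd(31,24) = 1+3+1+1 = 6.
By Pick's theorem I = A − B/2 + 1 = 1118 − 6/2 + 1 = 1116.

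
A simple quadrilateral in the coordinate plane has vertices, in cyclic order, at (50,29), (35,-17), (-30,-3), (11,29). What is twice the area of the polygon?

By the shoelace formula, twice the signed area is |[50·(-17) − 35·29] + [35·(-3) − (-30)·(-17)] + [(-30)·29 − 11·(-3)] + [11·29 − 50·29]| = 4448, so the area is 2224.

4448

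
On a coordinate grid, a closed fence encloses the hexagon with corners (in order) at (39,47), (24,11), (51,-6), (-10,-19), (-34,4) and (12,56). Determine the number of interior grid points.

By the shoelace formula, twice the signed area is |(39·11 − 24·47) + (24·(-6) − 51·11) + (51·(-19) − (-10)·(-6)) + ((-10)·4 − (-34)·(-19)) + ((-34)·56 − 12·4) + (12·47 − 39·56)| = 6691, so the area is 3345.5.
Summing gcd(|Δx|,|Δy|) over the edges gives the boundary count: gcd(15,36) + gcd(27,17) + gcd(61,13) + gcd(24,23) + gcd(46,52) + gcd(27,9) = 3+1+1+1+2+9 = 17.
Pick's theorem gives I = A − B/2 + 1 = 3345.5 − 17/2 + 1 = 3338.

3338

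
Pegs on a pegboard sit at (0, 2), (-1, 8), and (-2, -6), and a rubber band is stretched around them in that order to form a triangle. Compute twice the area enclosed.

20

By the shoelace formula, twice the signed area is |(0·8 − (-1)·2) + ((-1)·(-6) − (-2)·8) + ((-2)·2 − 0·(-6))| = 20, so the area is 10.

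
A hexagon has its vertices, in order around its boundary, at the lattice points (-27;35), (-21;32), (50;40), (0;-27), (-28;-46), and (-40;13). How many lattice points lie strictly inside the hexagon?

Using the shoelace formula, 2A = |((-27)·32 − (-21)·35) + ((-21)·40 − 50·32) + (50·(-27) − 0·40) + (0·(-46) − (-28)·(-27)) + ((-28)·13 − (-40)·(-46)) + ((-40)·35 − (-27)·13)| = 7928, so the area is 3964.
The number of boundary lattice points is Σ gcd(|Δx|,|Δy|) = gcd(6,3) + gcd(71,8) + gcd(50,67) + gcd(28,19) + gcd(12,59) + gcd(13,22) = 3+1+1+1+1+1 = 8.
Pick's theorem gives I = A − B/2 + 1 = 3964 − 8/2 + 1 = 3961.

3961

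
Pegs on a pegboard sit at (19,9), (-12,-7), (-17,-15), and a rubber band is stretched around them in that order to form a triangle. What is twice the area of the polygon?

168

By the shoelace formula, twice the signed area is |[19·(-7) − (-12)·9] + [(-12)·(-15) − (-17)·(-7)] + [(-17)·9 − 19·(-15)]| = 168, so the area is 84.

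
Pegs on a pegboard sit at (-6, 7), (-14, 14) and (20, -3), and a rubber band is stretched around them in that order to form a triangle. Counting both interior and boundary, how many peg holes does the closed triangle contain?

Using the shoelace formula, 2A = |[(-6)·14 − (-14)·7] + [(-14)·(-3) − 20·14] + [20·7 − (-6)·(-3)]| = 102, so the area is 51.
Summing gcd(|Δx|,|Δy|) over the edges gives the boundary count: gcd(8,7) + gcd(34,17) + gcd(26,10) = 1+17+2 = 20.
Pick's theorem gives I = A − B/2 + 1 = 51 − 20/2 + 1 = 42, so the closed region contains I + B = 42 + 20 = 62 lattice points.

62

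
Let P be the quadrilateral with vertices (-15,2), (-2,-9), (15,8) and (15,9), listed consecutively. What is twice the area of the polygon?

The shoelace formula gives twice the area as |((-15)·(-9) − (-2)·2) + ((-2)·8 − 15·(-9)) + (15·9 − 15·8) + (15·2 − (-15)·9)| = 438, so the area is 219.

438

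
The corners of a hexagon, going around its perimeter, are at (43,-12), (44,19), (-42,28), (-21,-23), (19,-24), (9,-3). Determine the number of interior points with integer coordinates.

3022

Using the shoelace formula, 2A = |[43·19 − 44·(-12)] + [44·28 − (-42)·19] + [(-42)·(-23) − (-21)·28] + [(-21)·(-24) − 19·(-23)] + [19·(-3) − 9·(-24)] + [9·(-12) − 43·(-3)]| = 6050, so the area is 3025.
Along each edge there are gcd(|Δx|,|Δy|)+1 lattice points, so counting each shared vertex once the boundary has gcd(1,31) + gcd(86,9) + gcd(21,51) + gcd(40,1) + gcd(10,21) + gcd(34,9) = 1+1+3+1+1+1 = 8.
Pick's theorem gives I = A − B/2 + 1 = 3025 − 8/2 + 1 = 3022.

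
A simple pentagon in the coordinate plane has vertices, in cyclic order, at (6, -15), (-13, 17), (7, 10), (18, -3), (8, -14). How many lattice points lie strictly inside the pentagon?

402

The shoelace formula gives twice the area as |(6·17 − (-13)·(-15)) + ((-13)·10 − 7·17) + (7·(-3) − 18·10) + (18·(-14) − 8·(-3)) + (8·(-15) − 6·(-14))| = 807, so the area is 807/2.
Along each edge there are gcd(|Δx|,|Δy|)+1 lattice points, so counting each shared vertex once the boundary has gcd(19,32) + gcd(20,7) + gcd(11,13) + gcd(10,11) + gcd(2,1) = 1+1+1+1+1 = 5.
Pick's theorem gives I = A − B/2 + 1 = 807/2 − 5/2 + 1 = 402.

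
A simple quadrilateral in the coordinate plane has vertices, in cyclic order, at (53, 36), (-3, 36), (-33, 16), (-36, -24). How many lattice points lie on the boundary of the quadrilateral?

The number of boundary lattice points is Σ gcd(|Δx|,|Δy|) = gcd(56,0) + gcd(30,20) + gcd(3,40) + gcd(89,60) = 56+10+1+1 = 68.

68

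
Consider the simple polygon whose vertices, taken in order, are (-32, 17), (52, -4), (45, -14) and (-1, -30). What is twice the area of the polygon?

The shoelace formula gives twice the area as |((-32)·(-4) − 52·17) + (52·(-14) − 45·(-4)) + (45·(-30) − (-1)·(-14)) + ((-1)·17 − (-32)·(-30))| = 3645, so the area is 3645/2.

3645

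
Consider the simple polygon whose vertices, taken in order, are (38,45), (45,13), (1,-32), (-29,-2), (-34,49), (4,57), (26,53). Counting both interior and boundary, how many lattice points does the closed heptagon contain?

4847

The shoelace formula gives twice the area as |[38·13 − 45·45] + [45·(-32) − 1·13] + [1·(-2) − (-29)·(-32)] + [(-29)·49 − (-34)·(-2)] + [(-34)·57 − 4·49] + [4·53 − 26·57] + [26·45 − 38·53]| = 9651, so the area is 4825.5.
Summing gcd(|Δx|,|Δy|) over the edges gives the boundary count: gcd(7,32) + gcd(44,45) + gcd(30,30) + gcd(5,51) + gcd(38,8) + gcd(22,4) + gcd(12,8) = 1+1+30+1+2+2+4 = 41.
Pick's theorem gives I = A − B/2 + 1 = 4825.5 − 41/2 + 1 = 4806, so the closed region contains I + B = 4806 + 41 = 4847 lattice points.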